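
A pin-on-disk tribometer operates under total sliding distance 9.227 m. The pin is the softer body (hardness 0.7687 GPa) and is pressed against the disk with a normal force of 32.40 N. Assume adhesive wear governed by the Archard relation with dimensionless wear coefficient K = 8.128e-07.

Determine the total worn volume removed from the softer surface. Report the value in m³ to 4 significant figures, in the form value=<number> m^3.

value=3.161e-13 m^3

All working math carries exact precision — shown intermediates are rounded; a single final rounding to 4 significant digits.
Convert: Hardness H = 0.7687 GPa = 7.687e+08 Pa.
Restated in SI base units: W = 32.40 N, H = 7.687e+08 Pa, K = 8.128e-07.
Worn volume V = K·W·L/H = 8.128e-07 · 32.40 · 9.227 / 7.687e+08 = 3.161e-13 m³.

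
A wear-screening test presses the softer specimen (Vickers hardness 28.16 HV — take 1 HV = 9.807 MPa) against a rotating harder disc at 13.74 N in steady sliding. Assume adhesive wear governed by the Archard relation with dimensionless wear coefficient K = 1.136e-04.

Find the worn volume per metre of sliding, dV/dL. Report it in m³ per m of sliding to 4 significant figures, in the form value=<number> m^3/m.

value=5.652e-12 m^3/m

The computation runs at full precision; shown intermediates are rounded, and a single final rounding, at 4 significant digits.
Convert: Hardness H = 28.16 HV × 9.807 MPa/HV = 276.2 MPa = 2.762e+08 Pa.
In SI base units, W = 13.74 N, H = 2.762e+08 Pa, K = 1.136e-04.
Wear rate dV/dL = K·W/H, so: 1.136e-04 · 13.74 / 2.762e+08 = 5.652e-12 m³/m.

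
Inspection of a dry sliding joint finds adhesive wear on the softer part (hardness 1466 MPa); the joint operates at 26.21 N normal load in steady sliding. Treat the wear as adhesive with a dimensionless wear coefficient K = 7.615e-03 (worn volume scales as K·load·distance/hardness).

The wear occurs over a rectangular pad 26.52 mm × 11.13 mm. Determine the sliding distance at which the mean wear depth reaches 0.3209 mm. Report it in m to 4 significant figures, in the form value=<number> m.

value=695.7 m

Intermediate values are printed rounded. All working math keeps exact precision — rounded once at the end, at four significant figures.
Hardness H = 1466 MPa = 1.466e+09 Pa.
Pad sides 26.52 mm × 11.13 mm = 0.02652 m × 0.01113 m. Contact area A = 0.02652 m × 0.01113 m = 2.952e-04 m².
Depth limit h_lim = 0.3209 mm = 3.209e-04 m.
In SI base units, W = 26.21 N, H = 1.466e+09 Pa, K = 7.615e-03.
Allowed volume V_lim = h_lim·A = 3.209e-04 · 2.952e-04 = 9.472e-08 m³.
Life L = V_lim·H/(K·W) = 9.472e-08 · 1.466e+09 / (7.615e-03 · 26.21) = 695.7 m.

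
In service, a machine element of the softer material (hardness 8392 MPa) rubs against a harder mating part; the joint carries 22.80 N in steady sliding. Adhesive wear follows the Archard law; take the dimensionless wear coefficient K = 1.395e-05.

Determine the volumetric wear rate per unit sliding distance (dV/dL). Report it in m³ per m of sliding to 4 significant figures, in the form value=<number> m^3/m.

value=3.790e-14 m^3/m

All arithmetic maintains full float precision — intermediates appear rounded; rounded once at the end, at four significant digits.
Convert: Hardness H = 8392 MPa = 8.392e+09 Pa.
Expressed in SI base units: W = 22.80 N, H = 8.392e+09 Pa, K = 1.395e-05.
The wear rate dV/dL = K·W/H (no L dependence): 1.395e-05 · 22.80 / 8.392e+09 = 3.790e-14 m³/m.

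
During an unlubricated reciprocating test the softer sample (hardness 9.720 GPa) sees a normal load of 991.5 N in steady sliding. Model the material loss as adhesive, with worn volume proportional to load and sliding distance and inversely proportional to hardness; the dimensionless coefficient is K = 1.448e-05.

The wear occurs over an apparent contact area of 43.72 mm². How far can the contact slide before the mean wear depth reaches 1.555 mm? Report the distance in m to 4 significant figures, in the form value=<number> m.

value=4.603e+04 m

Each operation holds full precision; printed values are rounded. Rounded once at the end, at four significant figures.
Hardness H = 9.720 GPa = 9.720e+09 Pa.
Contact area A = 43.72 mm² = 4.372e-05 m².
Depth limit h_lim = 1.555 mm = 0.001555 m.
Working in SI base units: W = 991.5 N, H = 9.720e+09 Pa, K = 1.448e-05.
Volume at the limit: V_lim = h_lim·A = 0.001555 · 4.372e-05 = 6.798e-08 m³.
Thus life L = V_lim·H/(K·W) = 6.798e-08 · 9.720e+09 / (1.448e-05 · 991.5) = 4.603e+04 m.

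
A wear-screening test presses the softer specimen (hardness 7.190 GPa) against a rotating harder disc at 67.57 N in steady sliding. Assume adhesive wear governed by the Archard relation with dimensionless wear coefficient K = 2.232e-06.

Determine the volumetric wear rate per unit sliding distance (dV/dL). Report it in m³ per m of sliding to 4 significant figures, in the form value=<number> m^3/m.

The computation keeps full precision — displayed values are rounded. Rounded just once to four significant figures.
Convert: Hardness H = 7.190 GPa = 7.190e+09 Pa.
Restated in SI base units: W = 67.57 N, H = 7.190e+09 Pa, K = 2.232e-06.
The wear rate dV/dL = K·W/H (no L dependence): 2.232e-06 · 67.57 / 7.190e+09 = 2.098e-14 m³/m.

value=2.098e-14 m^3/m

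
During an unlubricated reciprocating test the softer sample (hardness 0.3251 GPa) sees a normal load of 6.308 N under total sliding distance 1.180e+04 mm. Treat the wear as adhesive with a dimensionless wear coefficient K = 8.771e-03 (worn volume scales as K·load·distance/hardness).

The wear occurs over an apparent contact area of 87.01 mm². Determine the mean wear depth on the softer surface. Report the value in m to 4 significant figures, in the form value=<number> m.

value=2.308e-05 m

The computation maintains full float precision, and displayed values are rounded. Rounded just once, at four significant digits.
Sliding distance L = 1.180e+04 mm = 11.80 m.
Hardness H = 0.3251 GPa = 3.251e+08 Pa.
Contact area A = 87.01 mm² = 8.701e-05 m².
SI base units throughout: W = 6.308 N, H = 3.251e+08 Pa, K = 8.771e-03.
Archard relation: V = K·W·L/H = 8.771e-03 · 6.308 · 11.80 / 3.251e+08 = 2.008e-09 m³.
Depth h = V/A = 2.008e-09 / 8.701e-05 = 2.308e-05 m.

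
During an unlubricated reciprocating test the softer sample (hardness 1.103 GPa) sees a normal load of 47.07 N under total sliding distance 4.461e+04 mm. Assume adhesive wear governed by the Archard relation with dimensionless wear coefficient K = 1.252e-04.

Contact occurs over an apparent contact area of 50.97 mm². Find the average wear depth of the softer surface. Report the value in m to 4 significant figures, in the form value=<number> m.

All arithmetic carries exact precision — quoted intermediates are rounded — one last rounding to four significant digits.
Convert: Distance L = 4.461e+04 mm = 44.61 m.
Convert: Hardness H = 1.103 GPa = 1.103e+09 Pa.
Convert: Contact area A = 50.97 mm² = 5.097e-05 m².
SI base units throughout: W = 47.07 N, H = 1.103e+09 Pa, K = 1.252e-04.
Wear volume V = K·W·L/H = 1.252e-04 · 47.07 · 44.61 / 1.103e+09 = 2.383e-10 m³.
Depth of wear h = V/A = 2.383e-10 / 5.097e-05 = 4.676e-06 m.

value=4.676e-06 m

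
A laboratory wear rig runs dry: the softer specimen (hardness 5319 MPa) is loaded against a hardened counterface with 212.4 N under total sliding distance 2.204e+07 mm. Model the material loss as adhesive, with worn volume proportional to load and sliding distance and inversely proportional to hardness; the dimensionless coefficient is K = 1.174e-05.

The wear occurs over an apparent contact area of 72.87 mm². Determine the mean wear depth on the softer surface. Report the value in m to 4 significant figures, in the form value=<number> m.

value=1.418e-04 m

All working math carries full float precision; intermediate values are shown rounded. Rounded once at the end, at four significant figures.
Distance covered L = 2.204e+07 mm = 2.204e+04 m.
Hardness H = 5319 MPa = 5.319e+09 Pa.
Contact area A = 72.87 mm² = 7.287e-05 m².
Restated in SI base units: W = 212.4 N, H = 5.319e+09 Pa, K = 1.174e-05.
Worn volume V = K·W·L/H = 1.174e-05 · 212.4 · 2.204e+04 / 5.319e+09 = 1.033e-08 m³.
Wear depth h = V/A = 1.033e-08 / 7.287e-05 = 1.418e-04 m.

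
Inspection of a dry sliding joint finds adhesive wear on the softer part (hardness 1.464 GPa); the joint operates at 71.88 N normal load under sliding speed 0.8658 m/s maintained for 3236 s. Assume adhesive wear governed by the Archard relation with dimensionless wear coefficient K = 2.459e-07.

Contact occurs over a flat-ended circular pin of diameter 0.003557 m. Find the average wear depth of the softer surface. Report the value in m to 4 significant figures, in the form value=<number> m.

value=3.404e-06 m

All working math holds full precision. Intermediate values are shown rounded. Rounded once at the end, at four significant digits.
Convert: Path length L = v·t = 0.8658 m/s × 3236 s = 2802 m.
Convert: Hardness H = 1.464 GPa = 1.464e+09 Pa.
Convert: Contact area A = π·d²/4 = π·(0.003557 m)²/4 = 9.937e-06 m².
SI base units throughout: W = 71.88 N, H = 1.464e+09 Pa, K = 2.459e-07.
By Archard's law, V = K·W·L/H = 2.459e-07 · 71.88 · 2802 / 1.464e+09 = 3.383e-11 m³.
Depth of wear h = V/A = 3.383e-11 / 9.937e-06 = 3.404e-06 m.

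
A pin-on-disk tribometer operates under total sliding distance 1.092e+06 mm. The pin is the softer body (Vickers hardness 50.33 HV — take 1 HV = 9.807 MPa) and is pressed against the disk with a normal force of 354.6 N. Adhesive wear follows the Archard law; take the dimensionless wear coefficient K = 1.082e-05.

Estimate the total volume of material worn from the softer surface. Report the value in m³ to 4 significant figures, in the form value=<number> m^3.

Every step keeps full float precision, and displayed values are rounded; a single final rounding to 4 significant digits.
Path length L = 1.092e+06 mm = 1092 m.
Hardness H = 50.33 HV × 9.807 MPa/HV = 493.6 MPa = 4.936e+08 Pa.
In SI base units, W = 354.6 N, H = 4.936e+08 Pa, K = 1.082e-05.
The Archard volume V = K·W·L/H = 1.082e-05 · 354.6 · 1092 / 4.936e+08 = 8.488e-09 m³.

value=8.488e-09 m^3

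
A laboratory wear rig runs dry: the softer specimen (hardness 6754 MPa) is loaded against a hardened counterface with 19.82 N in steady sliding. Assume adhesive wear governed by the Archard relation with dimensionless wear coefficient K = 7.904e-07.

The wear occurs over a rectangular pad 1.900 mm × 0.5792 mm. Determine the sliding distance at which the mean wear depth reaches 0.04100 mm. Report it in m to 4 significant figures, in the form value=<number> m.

value=1.945e+04 m

Intermediates are displayed rounded. All working math holds exact precision — rounded once at the end, at 4 significant digits.
Convert: Hardness H = 6754 MPa = 6.754e+09 Pa.
Convert: Pad sides 1.900 mm × 0.5792 mm = 1.900e-03 m × 5.792e-04 m. Contact area A = 1.900e-03 m × 5.792e-04 m = 1.100e-06 m².
Convert: Depth limit h_lim = 0.04100 mm = 4.100e-05 m.
Working in SI base units: W = 19.82 N, H = 6.754e+09 Pa, K = 7.904e-07.
Allowed volume V_lim = h_lim·A = 4.100e-05 · 1.100e-06 = 4.512e-11 m³.
Sliding life L = V_lim·H/(K·W) = 4.512e-11 · 6.754e+09 / (7.904e-07 · 19.82) = 1.945e+04 m.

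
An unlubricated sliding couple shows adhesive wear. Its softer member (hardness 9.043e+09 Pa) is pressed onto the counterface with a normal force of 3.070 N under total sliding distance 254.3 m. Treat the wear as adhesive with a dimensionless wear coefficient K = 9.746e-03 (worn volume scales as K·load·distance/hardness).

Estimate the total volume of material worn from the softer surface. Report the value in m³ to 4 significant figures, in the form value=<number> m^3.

value=8.414e-10 m^3

Displayed values are rounded, and each operation carries exact precision. Rounded just once, at 4 significant digits.
Expressed in SI base units: W = 3.070 N, H = 9.043e+09 Pa, K = 9.746e-03.
Volume removed: V = K·W·L/H = 9.746e-03 · 3.070 · 254.3 / 9.043e+09 = 8.414e-10 m³.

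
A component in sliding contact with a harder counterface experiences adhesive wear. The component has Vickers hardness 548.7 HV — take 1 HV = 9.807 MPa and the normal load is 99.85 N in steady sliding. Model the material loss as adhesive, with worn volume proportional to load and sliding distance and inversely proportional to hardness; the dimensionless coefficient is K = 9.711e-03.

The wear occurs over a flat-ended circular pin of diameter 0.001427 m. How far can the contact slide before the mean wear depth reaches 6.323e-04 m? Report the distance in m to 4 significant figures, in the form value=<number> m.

Every step holds exact precision — intermediate values are printed rounded, and rounded once at the end, at four significant digits.
Hardness H = 548.7 HV × 9.807 MPa/HV = 5381 MPa = 5.381e+09 Pa.
Contact area A = π·d²/4 = π·(0.001427 m)²/4 = 1.599e-06 m².
Expressed in SI base units: W = 99.85 N, H = 5.381e+09 Pa, K = 9.711e-03.
Volume at the limit: V_lim = h_lim·A = 6.323e-04 · 1.599e-06 = 1.011e-09 m³.
Inverting, life L = V_lim·H/(K·W) = 1.011e-09 · 5.381e+09 / (9.711e-03 · 99.85) = 5.612 m.

value=5.612 m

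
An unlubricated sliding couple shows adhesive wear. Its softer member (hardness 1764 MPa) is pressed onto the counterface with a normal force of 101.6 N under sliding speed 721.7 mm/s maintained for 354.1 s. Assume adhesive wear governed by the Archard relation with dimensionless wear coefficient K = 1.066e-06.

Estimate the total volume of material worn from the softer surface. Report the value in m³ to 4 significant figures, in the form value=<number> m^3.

All working math runs at full precision — intermediates are shown rounded — rounded just once, at 4 significant figures.
Sliding speed v = 721.7 mm/s = 0.7217 m/s. The distance L = v·t = 0.7217 m/s × 354.1 s = 255.6 m.
Hardness H = 1764 MPa = 1.764e+09 Pa.
Collected in SI base units: W = 101.6 N, H = 1.764e+09 Pa, K = 1.066e-06.
Wear volume V = K·W·L/H = 1.066e-06 · 101.6 · 255.6 / 1.764e+09 = 1.569e-11 m³.

value=1.569e-11 m^3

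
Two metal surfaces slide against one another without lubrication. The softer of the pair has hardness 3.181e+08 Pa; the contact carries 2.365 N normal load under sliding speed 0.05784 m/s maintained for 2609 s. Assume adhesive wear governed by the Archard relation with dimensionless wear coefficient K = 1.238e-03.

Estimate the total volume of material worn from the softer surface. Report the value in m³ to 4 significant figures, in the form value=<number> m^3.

value=1.389e-09 m^3

Intermediates are shown rounded. Each operation maintains full precision; one final rounding, at 4 significant figures.
Convert: The distance L = v·t = 0.05784 m/s × 2609 s = 150.9 m.
SI base units throughout: W = 2.365 N, H = 3.181e+08 Pa, K = 1.238e-03.
Worn volume V = K·W·L/H = 1.238e-03 · 2.365 · 150.9 / 3.181e+08 = 1.389e-09 m³.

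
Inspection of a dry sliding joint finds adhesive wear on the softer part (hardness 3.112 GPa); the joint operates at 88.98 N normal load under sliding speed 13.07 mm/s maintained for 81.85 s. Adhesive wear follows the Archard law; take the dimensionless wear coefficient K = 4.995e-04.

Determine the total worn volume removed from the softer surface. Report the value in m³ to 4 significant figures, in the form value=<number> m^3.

value=1.528e-11 m^3

Quoted intermediates are rounded — all arithmetic holds full float precision — rounded just once to four significant figures.
Sliding speed v = 13.07 mm/s = 0.01307 m/s. Distance covered L = v·t = 0.01307 m/s × 81.85 s = 1.070 m.
Hardness H = 3.112 GPa = 3.112e+09 Pa.
Expressed in SI base units: W = 88.98 N, H = 3.112e+09 Pa, K = 4.995e-04.
Apply Archard: V = K·W·L/H = 4.995e-04 · 88.98 · 1.070 / 3.112e+09 = 1.528e-11 m³.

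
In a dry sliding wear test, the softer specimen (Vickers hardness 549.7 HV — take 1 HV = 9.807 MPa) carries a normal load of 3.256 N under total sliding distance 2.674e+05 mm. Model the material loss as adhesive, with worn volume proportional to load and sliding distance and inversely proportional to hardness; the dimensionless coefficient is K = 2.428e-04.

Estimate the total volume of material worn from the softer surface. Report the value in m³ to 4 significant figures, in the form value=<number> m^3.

value=3.921e-11 m^3

The intermediates appear rounded. All working math maintains full precision. Rounded once at the end, at 4 significant digits.
Distance L = 2.674e+05 mm = 267.4 m.
Hardness H = 549.7 HV × 9.807 MPa/HV = 5391 MPa = 5.391e+09 Pa.
Working in SI base units: W = 3.256 N, H = 5.391e+09 Pa, K = 2.428e-04.
Wear volume V = K·W·L/H = 2.428e-04 · 3.256 · 267.4 / 5.391e+09 = 3.921e-11 m³.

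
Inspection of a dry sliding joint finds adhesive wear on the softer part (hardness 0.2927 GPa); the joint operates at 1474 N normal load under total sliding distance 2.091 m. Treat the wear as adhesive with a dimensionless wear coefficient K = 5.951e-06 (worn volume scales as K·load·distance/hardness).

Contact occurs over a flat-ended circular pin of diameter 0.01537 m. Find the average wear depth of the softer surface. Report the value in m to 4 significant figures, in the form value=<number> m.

value=3.377e-07 m

The intermediates appear rounded, and the computation carries full float precision, and rounded just once to 4 significant digits.
Convert: Hardness H = 0.2927 GPa = 2.927e+08 Pa.
Convert: Contact area A = π·d²/4 = π·(0.01537 m)²/4 = 1.855e-04 m².
As SI base values: W = 1474 N, H = 2.927e+08 Pa, K = 5.951e-06.
The Archard volume V = K·W·L/H = 5.951e-06 · 1474 · 2.091 / 2.927e+08 = 6.266e-11 m³.
Wear depth h = V/A = 6.266e-11 / 1.855e-04 = 3.377e-07 m.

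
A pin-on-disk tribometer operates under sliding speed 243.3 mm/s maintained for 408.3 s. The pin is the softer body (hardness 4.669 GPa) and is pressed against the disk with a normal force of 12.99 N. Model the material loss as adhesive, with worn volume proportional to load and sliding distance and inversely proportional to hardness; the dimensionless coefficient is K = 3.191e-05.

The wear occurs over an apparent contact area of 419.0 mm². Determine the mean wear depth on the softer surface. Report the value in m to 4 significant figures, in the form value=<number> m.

All working math runs at full precision. Intermediates appear rounded — rounded once at the end to 4 significant digits.
Sliding speed v = 243.3 mm/s = 0.2433 m/s. Distance covered L = v·t = 0.2433 m/s × 408.3 s = 99.34 m.
Hardness H = 4.669 GPa = 4.669e+09 Pa.
Contact area A = 419.0 mm² = 4.190e-04 m².
Expressed in SI base units: W = 12.99 N, H = 4.669e+09 Pa, K = 3.191e-05.
Worn volume V = K·W·L/H = 3.191e-05 · 12.99 · 99.34 / 4.669e+09 = 8.819e-12 m³.
Wear depth h = V/A = 8.819e-12 / 4.190e-04 = 2.105e-08 m.

value=2.105e-08 m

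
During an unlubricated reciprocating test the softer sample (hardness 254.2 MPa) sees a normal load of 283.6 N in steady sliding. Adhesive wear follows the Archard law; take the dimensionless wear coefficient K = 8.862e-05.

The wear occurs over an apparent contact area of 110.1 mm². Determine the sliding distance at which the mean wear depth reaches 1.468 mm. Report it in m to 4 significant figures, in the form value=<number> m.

value=1635 m

The intermediates are printed rounded, and all arithmetic carries full float precision. Rounded once at the end, at 4 significant digits.
Hardness H = 254.2 MPa = 2.542e+08 Pa.
Contact area A = 110.1 mm² = 1.101e-04 m².
Depth limit h_lim = 1.468 mm = 0.001468 m.
SI base units throughout: W = 283.6 N, H = 2.542e+08 Pa, K = 8.862e-05.
Permissible volume V_lim = h_lim·A = 0.001468 · 1.101e-04 = 1.616e-07 m³.
So the life L = V_lim·H/(K·W) = 1.616e-07 · 2.542e+08 / (8.862e-05 · 283.6) = 1635 m.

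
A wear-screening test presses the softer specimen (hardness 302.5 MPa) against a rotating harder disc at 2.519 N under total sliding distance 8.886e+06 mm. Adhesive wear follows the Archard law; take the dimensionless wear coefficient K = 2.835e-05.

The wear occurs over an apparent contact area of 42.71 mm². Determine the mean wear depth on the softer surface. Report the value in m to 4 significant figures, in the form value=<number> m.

All working math runs at full float precision; intermediates are displayed rounded — one last rounding: 4 significant digits.
Distance L = 8.886e+06 mm = 8886 m.
Hardness H = 302.5 MPa = 3.025e+08 Pa.
Contact area A = 42.71 mm² = 4.271e-05 m².
Expressed in SI base units: W = 2.519 N, H = 3.025e+08 Pa, K = 2.835e-05.
Archard relation: V = K·W·L/H = 2.835e-05 · 2.519 · 8886 / 3.025e+08 = 2.098e-09 m³.
Mean wear depth h = V/A = 2.098e-09 / 4.271e-05 = 4.912e-05 m.

value=4.912e-05 m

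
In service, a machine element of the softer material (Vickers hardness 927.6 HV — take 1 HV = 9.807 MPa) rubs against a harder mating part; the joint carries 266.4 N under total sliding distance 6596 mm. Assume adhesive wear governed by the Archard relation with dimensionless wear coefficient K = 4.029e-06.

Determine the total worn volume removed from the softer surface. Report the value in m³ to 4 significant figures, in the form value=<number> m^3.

The computation holds exact precision — the intermediates appear rounded; one last rounding, at 4 significant digits.
Convert: Distance L = 6596 mm = 6.596 m.
Convert: Hardness H = 927.6 HV × 9.807 MPa/HV = 9097 MPa = 9.097e+09 Pa.
In SI base units: W = 266.4 N, H = 9.097e+09 Pa, K = 4.029e-06.
By Archard's law, V = K·W·L/H = 4.029e-06 · 266.4 · 6.596 / 9.097e+09 = 7.782e-13 m³.

value=7.782e-13 m^3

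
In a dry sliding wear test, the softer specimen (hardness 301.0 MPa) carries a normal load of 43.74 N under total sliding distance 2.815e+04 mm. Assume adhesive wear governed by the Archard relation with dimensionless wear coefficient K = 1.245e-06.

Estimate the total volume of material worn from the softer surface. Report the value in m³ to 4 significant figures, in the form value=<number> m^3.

Each operation maintains full float precision. Displayed values are rounded, and rounded once at the end: 4 significant figures.
Convert: Distance covered L = 2.815e+04 mm = 28.15 m.
Convert: Hardness H = 301.0 MPa = 3.010e+08 Pa.
In SI base units, W = 43.74 N, H = 3.010e+08 Pa, K = 1.245e-06.
Apply Archard: V = K·W·L/H = 1.245e-06 · 43.74 · 28.15 / 3.010e+08 = 5.093e-12 m³.

value=5.093e-12 m^3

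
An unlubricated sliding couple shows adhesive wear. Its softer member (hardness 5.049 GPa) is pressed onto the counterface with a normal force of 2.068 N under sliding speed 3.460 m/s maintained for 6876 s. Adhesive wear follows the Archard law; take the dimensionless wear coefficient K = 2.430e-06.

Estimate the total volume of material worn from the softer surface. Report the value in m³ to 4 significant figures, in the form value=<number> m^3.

The intermediates appear rounded — every step carries full float precision; one last rounding, at four significant figures.
Convert: Total distance L = v·t = 3.460 m/s × 6876 s = 2.379e+04 m.
Convert: Hardness H = 5.049 GPa = 5.049e+09 Pa.
SI base units throughout: W = 2.068 N, H = 5.049e+09 Pa, K = 2.430e-06.
The Archard volume V = K·W·L/H = 2.430e-06 · 2.068 · 2.379e+04 / 5.049e+09 = 2.368e-11 m³.

value=2.368e-11 m^3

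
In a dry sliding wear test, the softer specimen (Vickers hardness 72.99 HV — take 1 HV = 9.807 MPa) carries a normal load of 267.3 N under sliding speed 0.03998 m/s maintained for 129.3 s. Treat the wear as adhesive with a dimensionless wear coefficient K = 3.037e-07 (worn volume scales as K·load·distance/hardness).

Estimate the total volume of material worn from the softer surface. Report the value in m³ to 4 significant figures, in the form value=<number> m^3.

The intermediates appear rounded, and all working math maintains full float precision. Rounded once at the end, at 4 significant figures.
Convert: Sliding distance L = v·t = 0.03998 m/s × 129.3 s = 5.169 m.
Convert: Hardness H = 72.99 HV × 9.807 MPa/HV = 715.8 MPa = 7.158e+08 Pa.
Expressed in SI base units: W = 267.3 N, H = 7.158e+08 Pa, K = 3.037e-07.
Archard volume V = K·W·L/H = 3.037e-07 · 267.3 · 5.169 / 7.158e+08 = 5.863e-13 m³.

value=5.863e-13 m^3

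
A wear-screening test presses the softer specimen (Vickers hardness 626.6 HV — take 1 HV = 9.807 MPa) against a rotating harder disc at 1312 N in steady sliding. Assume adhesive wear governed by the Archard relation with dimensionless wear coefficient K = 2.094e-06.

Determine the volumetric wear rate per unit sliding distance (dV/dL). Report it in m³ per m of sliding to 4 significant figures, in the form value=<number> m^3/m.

Displayed values are rounded — the computation maintains full float precision. Rounded once at the end: four significant figures.
Hardness H = 626.6 HV × 9.807 MPa/HV = 6145 MPa = 6.145e+09 Pa.
Working in SI base units: W = 1312 N, H = 6.145e+09 Pa, K = 2.094e-06.
Wear rate dV/dL = K·W/H, so: 2.094e-06 · 1312 / 6.145e+09 = 4.471e-13 m³/m.

value=4.471e-13 m^3/m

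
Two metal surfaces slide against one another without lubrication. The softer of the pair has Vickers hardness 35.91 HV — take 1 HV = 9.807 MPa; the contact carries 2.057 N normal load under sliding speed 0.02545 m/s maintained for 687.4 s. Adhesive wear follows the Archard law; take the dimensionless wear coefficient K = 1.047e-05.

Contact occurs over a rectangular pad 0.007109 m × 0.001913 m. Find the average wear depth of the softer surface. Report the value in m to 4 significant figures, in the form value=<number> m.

Intermediate values appear rounded. The algebra keeps full precision. Rounded just once, at four significant digits.
Convert: Total distance L = v·t = 0.02545 m/s × 687.4 s = 17.49 m.
Convert: Hardness H = 35.91 HV × 9.807 MPa/HV = 352.2 MPa = 3.522e+08 Pa.
Convert: Contact area A = 0.007109 m × 0.001913 m = 1.360e-05 m².
Collected in SI base units: W = 2.057 N, H = 3.522e+08 Pa, K = 1.047e-05.
Apply Archard: V = K·W·L/H = 1.047e-05 · 2.057 · 17.49 / 3.522e+08 = 1.070e-12 m³.
Wear depth h = V/A = 1.070e-12 / 1.360e-05 = 7.867e-08 m.

value=7.867e-08 m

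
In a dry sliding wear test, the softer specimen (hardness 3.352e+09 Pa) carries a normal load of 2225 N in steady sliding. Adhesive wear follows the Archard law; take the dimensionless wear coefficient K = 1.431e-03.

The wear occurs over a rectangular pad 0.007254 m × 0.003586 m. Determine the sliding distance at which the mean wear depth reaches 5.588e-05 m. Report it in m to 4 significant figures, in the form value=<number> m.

Each operation maintains exact precision; shown intermediates are rounded — a single final rounding, at 4 significant digits.
Convert: Contact area A = 0.007254 m × 0.003586 m = 2.601e-05 m².
Collected in SI base units: W = 2225 N, H = 3.352e+09 Pa, K = 1.431e-03.
Allowed volume V_lim = h_lim·A = 5.588e-05 · 2.601e-05 = 1.454e-09 m³.
Sliding life L = V_lim·H/(K·W) = 1.454e-09 · 3.352e+09 / (1.431e-03 · 2225) = 1.530 m.

value=1.530 m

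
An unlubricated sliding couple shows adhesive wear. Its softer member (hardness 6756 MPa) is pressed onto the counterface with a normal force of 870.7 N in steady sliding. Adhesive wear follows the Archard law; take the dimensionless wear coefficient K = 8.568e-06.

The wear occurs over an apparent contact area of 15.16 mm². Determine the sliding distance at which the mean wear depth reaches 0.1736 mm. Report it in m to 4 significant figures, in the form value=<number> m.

Intermediates appear rounded — the computation keeps full precision; a lone final rounding, at four significant figures.
Convert: Hardness H = 6756 MPa = 6.756e+09 Pa.
Convert: Contact area A = 15.16 mm² = 1.516e-05 m².
Convert: Depth limit h_lim = 0.1736 mm = 1.736e-04 m.
Expressed in SI base units: W = 870.7 N, H = 6.756e+09 Pa, K = 8.568e-06.
Volume at the limit: V_lim = h_lim·A = 1.736e-04 · 1.516e-05 = 2.632e-09 m³.
Inverting, life L = V_lim·H/(K·W) = 2.632e-09 · 6.756e+09 / (8.568e-06 · 870.7) = 2383 m.

value=2383 m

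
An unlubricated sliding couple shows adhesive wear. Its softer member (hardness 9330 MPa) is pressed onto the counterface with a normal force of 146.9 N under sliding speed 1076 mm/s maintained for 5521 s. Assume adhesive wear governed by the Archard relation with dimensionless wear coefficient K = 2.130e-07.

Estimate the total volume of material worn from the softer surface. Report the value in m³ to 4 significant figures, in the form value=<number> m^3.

value=1.992e-11 m^3

Every step holds full precision — the intermediates are printed rounded; rounded once at the end, at four significant figures.
Convert: Sliding speed v = 1076 mm/s = 1.076 m/s. Distance L = v·t = 1.076 m/s × 5521 s = 5941 m.
Convert: Hardness H = 9330 MPa = 9.330e+09 Pa.
As SI base values: W = 146.9 N, H = 9.330e+09 Pa, K = 2.130e-07.
Wear volume V = K·W·L/H = 2.130e-07 · 146.9 · 5941 / 9.330e+09 = 1.992e-11 m³.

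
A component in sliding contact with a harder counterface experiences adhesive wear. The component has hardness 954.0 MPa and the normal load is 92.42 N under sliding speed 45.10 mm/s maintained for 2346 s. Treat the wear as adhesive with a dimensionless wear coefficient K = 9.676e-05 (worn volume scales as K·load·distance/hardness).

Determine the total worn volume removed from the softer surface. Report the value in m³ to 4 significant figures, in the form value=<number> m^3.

value=9.918e-10 m^3

Intermediates are displayed rounded; the computation carries exact precision; one last rounding: four significant digits.
Sliding speed v = 45.10 mm/s = 0.04510 m/s. Sliding distance L = v·t = 0.04510 m/s × 2346 s = 105.8 m.
Hardness H = 954.0 MPa = 9.540e+08 Pa.
Restated in SI base units: W = 92.42 N, H = 9.540e+08 Pa, K = 9.676e-05.
Archard relation: V = K·W·L/H = 9.676e-05 · 92.42 · 105.8 / 9.540e+08 = 9.918e-10 m³.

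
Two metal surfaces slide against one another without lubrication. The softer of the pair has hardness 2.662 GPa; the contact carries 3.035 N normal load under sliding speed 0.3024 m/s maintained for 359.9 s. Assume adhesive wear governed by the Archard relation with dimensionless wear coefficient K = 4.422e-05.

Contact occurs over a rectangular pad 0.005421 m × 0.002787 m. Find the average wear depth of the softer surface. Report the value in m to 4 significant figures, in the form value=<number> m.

value=3.632e-07 m

Intermediates are printed rounded — all arithmetic maintains full precision; one last rounding to four significant digits.
Convert: Distance L = v·t = 0.3024 m/s × 359.9 s = 108.8 m.
Convert: Hardness H = 2.662 GPa = 2.662e+09 Pa.
Convert: Contact area A = 0.005421 m × 0.002787 m = 1.511e-05 m².
Collected in SI base units: W = 3.035 N, H = 2.662e+09 Pa, K = 4.422e-05.
Volume removed: V = K·W·L/H = 4.422e-05 · 3.035 · 108.8 / 2.662e+09 = 5.487e-12 m³.
Average depth h = V/A = 5.487e-12 / 1.511e-05 = 3.632e-07 m.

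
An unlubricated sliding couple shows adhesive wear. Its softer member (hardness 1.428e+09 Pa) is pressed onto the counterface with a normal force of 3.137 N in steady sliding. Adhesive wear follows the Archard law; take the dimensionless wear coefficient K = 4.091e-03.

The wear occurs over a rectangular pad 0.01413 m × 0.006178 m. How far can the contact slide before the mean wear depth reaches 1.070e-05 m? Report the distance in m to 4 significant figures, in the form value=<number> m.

Displayed values are rounded, and each operation runs at exact precision — one last rounding to 4 significant figures.
Contact area A = 0.01413 m × 0.006178 m = 8.730e-05 m².
SI base units throughout: W = 3.137 N, H = 1.428e+09 Pa, K = 4.091e-03.
Allowed volume V_lim = h_lim·A = 1.070e-05 · 8.730e-05 = 9.341e-10 m³.
Inverting, life L = V_lim·H/(K·W) = 9.341e-10 · 1.428e+09 / (4.091e-03 · 3.137) = 103.9 m.

value=103.9 m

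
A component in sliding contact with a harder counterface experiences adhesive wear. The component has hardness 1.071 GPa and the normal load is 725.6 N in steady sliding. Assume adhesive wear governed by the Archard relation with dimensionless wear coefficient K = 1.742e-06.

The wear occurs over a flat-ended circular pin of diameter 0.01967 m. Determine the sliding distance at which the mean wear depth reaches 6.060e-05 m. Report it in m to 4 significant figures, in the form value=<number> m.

All arithmetic carries full precision, and intermediate values are shown rounded, and a lone final rounding to four significant digits.
Hardness H = 1.071 GPa = 1.071e+09 Pa.
Contact area A = π·d²/4 = π·(0.01967 m)²/4 = 3.039e-04 m².
SI base units throughout: W = 725.6 N, H = 1.071e+09 Pa, K = 1.742e-06.
At the depth limit, V_lim = h_lim·A = 6.060e-05 · 3.039e-04 = 1.841e-08 m³.
Sliding life L = V_lim·H/(K·W) = 1.841e-08 · 1.071e+09 / (1.742e-06 · 725.6) = 1.560e+04 m.

value=1.560e+04 m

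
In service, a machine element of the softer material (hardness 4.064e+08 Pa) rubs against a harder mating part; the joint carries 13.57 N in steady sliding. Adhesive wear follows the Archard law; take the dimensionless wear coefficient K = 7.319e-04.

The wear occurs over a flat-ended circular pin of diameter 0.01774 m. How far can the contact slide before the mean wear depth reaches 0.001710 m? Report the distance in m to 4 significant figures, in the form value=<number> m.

value=1.729e+04 m

Each operation holds full float precision; intermediates are printed rounded — a single final rounding, at 4 significant figures.
Convert: Contact area A = π·d²/4 = π·(0.01774 m)²/4 = 2.472e-04 m².
In SI base units: W = 13.57 N, H = 4.064e+08 Pa, K = 7.319e-04.
Permissible volume V_lim = h_lim·A = 0.001710 · 2.472e-04 = 4.227e-07 m³.
Sliding life L = V_lim·H/(K·W) = 4.227e-07 · 4.064e+08 / (7.319e-04 · 13.57) = 1.729e+04 m.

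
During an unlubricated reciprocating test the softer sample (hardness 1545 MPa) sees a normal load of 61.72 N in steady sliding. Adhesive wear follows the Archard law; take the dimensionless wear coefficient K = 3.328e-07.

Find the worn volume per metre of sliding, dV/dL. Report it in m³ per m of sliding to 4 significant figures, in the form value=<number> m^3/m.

value=1.329e-14 m^3/m

All arithmetic keeps full precision — intermediates are printed rounded, and a single final rounding to 4 significant figures.
Convert: Hardness H = 1545 MPa = 1.545e+09 Pa.
In SI base units, W = 61.72 N, H = 1.545e+09 Pa, K = 3.328e-07.
Sliding wear rate dV/dL = K·W/H — distance-free: 3.328e-07 · 61.72 / 1.545e+09 = 1.329e-14 m³/m.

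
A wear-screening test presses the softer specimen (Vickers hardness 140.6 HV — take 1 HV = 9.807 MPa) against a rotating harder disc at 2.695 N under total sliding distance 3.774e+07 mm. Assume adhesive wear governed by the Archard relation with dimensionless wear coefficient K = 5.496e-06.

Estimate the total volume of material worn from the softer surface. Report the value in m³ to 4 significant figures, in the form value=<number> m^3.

All working math keeps exact precision — the intermediates appear rounded — one final rounding to four significant figures.
Convert: Total distance L = 3.774e+07 mm = 3.774e+04 m.
Convert: Hardness H = 140.6 HV × 9.807 MPa/HV = 1379 MPa = 1.379e+09 Pa.
In SI base units, W = 2.695 N, H = 1.379e+09 Pa, K = 5.496e-06.
Worn volume V = K·W·L/H = 5.496e-06 · 2.695 · 3.774e+04 / 1.379e+09 = 4.054e-10 m³.

value=4.054e-10 m^3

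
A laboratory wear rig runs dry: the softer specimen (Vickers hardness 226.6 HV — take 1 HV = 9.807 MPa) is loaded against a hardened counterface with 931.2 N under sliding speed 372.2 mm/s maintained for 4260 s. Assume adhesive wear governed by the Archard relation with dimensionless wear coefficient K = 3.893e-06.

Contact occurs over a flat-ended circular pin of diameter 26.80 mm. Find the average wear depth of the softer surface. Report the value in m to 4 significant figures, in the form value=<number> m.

value=4.585e-06 m

The computation carries full precision; printed values are rounded, and a lone final rounding, at four significant digits.
Sliding speed v = 372.2 mm/s = 0.3722 m/s. Distance covered L = v·t = 0.3722 m/s × 4260 s = 1586 m.
Hardness H = 226.6 HV × 9.807 MPa/HV = 2222 MPa = 2.222e+09 Pa.
Pin diameter d = 26.80 mm = 0.02680 m. Contact area A = π·d²/4 = π·(0.02680 m)²/4 = 5.641e-04 m².
Collected in SI base units: W = 931.2 N, H = 2.222e+09 Pa, K = 3.893e-06.
By Archard's law, V = K·W·L/H = 3.893e-06 · 931.2 · 1586 / 2.222e+09 = 2.587e-09 m³.
Mean depth h = V/A = 2.587e-09 / 5.641e-04 = 4.585e-06 m.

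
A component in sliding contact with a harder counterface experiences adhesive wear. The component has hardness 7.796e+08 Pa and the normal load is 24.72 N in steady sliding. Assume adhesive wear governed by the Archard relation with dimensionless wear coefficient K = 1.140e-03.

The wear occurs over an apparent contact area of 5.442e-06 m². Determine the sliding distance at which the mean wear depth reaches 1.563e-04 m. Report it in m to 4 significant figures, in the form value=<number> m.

value=23.53 m

Every step keeps exact precision, and intermediates are printed rounded, and one last rounding, at four significant figures.
SI base units throughout: W = 24.72 N, H = 7.796e+08 Pa, K = 1.140e-03.
Volume at the limit: V_lim = h_lim·A = 1.563e-04 · 5.442e-06 = 8.506e-10 m³.
Sliding life L = V_lim·H/(K·W) = 8.506e-10 · 7.796e+08 / (1.140e-03 · 24.72) = 23.53 m.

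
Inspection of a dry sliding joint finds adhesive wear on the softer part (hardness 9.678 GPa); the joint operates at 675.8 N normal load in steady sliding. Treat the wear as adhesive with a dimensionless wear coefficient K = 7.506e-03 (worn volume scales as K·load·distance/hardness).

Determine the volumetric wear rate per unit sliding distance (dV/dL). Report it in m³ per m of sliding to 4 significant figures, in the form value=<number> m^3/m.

Every step runs at full precision. Intermediates are displayed rounded; one last rounding, at 4 significant digits.
Hardness H = 9.678 GPa = 9.678e+09 Pa.
Collected in SI base units: W = 675.8 N, H = 9.678e+09 Pa, K = 7.506e-03.
Rate of wear dV/dL = K·W/H, per unit distance: 7.506e-03 · 675.8 / 9.678e+09 = 5.241e-10 m³/m.

value=5.241e-10 m^3/m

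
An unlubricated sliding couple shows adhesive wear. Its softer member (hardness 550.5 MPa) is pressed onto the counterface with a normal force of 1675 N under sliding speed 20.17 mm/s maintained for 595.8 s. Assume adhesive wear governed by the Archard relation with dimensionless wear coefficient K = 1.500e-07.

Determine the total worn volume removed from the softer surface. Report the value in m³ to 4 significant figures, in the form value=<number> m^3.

Each operation keeps full precision. The intermediates are displayed rounded — a lone final rounding: four significant digits.
Convert: Sliding speed v = 20.17 mm/s = 0.02017 m/s. Distance covered L = v·t = 0.02017 m/s × 595.8 s = 12.02 m.
Convert: Hardness H = 550.5 MPa = 5.505e+08 Pa.
Collected in SI base units: W = 1675 N, H = 5.505e+08 Pa, K = 1.500e-07.
Wear volume V = K·W·L/H = 1.500e-07 · 1675 · 12.02 / 5.505e+08 = 5.485e-12 m³.

value=5.485e-12 m^3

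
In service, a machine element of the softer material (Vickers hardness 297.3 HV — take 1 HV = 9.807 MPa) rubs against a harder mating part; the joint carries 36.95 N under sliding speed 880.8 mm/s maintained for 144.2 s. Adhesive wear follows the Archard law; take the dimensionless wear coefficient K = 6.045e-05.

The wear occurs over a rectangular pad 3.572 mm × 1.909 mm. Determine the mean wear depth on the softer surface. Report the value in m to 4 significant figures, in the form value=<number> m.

Intermediates are printed rounded. All working math holds full precision; rounded just once to four significant digits.
Sliding speed v = 880.8 mm/s = 0.8808 m/s. Total distance L = v·t = 0.8808 m/s × 144.2 s = 127.0 m.
Hardness H = 297.3 HV × 9.807 MPa/HV = 2916 MPa = 2.916e+09 Pa.
Pad sides 3.572 mm × 1.909 mm = 0.003572 m × 0.001909 m. Contact area A = 0.003572 m × 0.001909 m = 6.819e-06 m².
Working in SI base units: W = 36.95 N, H = 2.916e+09 Pa, K = 6.045e-05.
Archard volume V = K·W·L/H = 6.045e-05 · 36.95 · 127.0 / 2.916e+09 = 9.730e-11 m³.
Average depth h = V/A = 9.730e-11 / 6.819e-06 = 1.427e-05 m.

value=1.427e-05 m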